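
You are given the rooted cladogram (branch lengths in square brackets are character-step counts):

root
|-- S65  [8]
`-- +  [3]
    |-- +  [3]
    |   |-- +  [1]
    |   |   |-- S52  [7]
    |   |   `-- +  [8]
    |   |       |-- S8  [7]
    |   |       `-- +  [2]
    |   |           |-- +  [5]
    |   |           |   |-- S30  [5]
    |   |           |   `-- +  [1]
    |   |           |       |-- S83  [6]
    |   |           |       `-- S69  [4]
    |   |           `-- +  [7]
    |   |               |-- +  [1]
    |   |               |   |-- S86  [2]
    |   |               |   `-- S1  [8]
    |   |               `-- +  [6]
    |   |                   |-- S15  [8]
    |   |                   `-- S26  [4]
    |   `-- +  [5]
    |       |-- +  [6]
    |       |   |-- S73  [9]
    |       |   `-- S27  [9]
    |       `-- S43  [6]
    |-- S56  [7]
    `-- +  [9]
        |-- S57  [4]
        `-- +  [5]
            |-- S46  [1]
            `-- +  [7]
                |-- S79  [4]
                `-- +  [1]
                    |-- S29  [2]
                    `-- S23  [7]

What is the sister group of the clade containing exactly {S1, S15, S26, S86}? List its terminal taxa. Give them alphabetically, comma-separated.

S30, S69, S83

The clade containing exactly {S1, S15, S26, S86} attaches to the tree at the node subtending ((S30,(S83,S69)),((S86,S1),(S15,S26))).
The other lineage descending from that same node — the sister group — is (S30,(S83,S69)); its 3 tips in alphabetical order are the answer.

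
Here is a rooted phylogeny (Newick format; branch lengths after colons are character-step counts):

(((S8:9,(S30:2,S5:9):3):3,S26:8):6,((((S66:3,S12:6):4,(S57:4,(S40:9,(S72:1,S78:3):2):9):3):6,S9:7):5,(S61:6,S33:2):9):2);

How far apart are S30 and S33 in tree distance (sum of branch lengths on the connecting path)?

The path runs S30 → … → MRCA → … → S33; the MRCA is the root of the tree.
Branch lengths along that path: 2 + 3 + 3 + 6 + 2 + 9 + 2 = 27.

27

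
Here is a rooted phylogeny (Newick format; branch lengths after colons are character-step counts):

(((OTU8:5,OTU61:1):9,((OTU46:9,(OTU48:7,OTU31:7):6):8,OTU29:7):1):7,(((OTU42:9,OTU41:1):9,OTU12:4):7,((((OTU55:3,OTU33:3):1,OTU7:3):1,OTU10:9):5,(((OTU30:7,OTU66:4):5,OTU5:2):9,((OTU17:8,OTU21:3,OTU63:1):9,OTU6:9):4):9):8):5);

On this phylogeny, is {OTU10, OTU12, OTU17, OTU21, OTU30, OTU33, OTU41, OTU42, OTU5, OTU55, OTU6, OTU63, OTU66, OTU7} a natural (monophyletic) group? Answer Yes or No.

The most recent common ancestor of these taxa subtends (((OTU42,OTU41),OTU12),((((OTU55,OTU33),OTU7),OTU10),(((OTU30,OTU66),OTU5),((OTU17,OTU21,OTU63),OTU6)))).
That clade has exactly 14 tips — every listed taxon and nothing else — so the group is monophyletic.

Yes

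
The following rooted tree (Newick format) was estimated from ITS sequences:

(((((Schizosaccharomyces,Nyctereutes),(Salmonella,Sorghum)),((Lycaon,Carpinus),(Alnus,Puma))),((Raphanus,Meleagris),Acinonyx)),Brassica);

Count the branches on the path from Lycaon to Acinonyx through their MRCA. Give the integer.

6

The MRCA of Lycaon and Acinonyx is the node subtending ((((Schizosaccharomyces,Nyctereutes),(Salmonella,Sorghum)),((Lycaon,Carpinus),(Alnus,Puma))),((Raphanus,Meleagris),Acinonyx)).
From Lycaon up to that node: 4 branches. From Acinonyx up to the same node: 2 branches. Total: 4 + 2 = 6.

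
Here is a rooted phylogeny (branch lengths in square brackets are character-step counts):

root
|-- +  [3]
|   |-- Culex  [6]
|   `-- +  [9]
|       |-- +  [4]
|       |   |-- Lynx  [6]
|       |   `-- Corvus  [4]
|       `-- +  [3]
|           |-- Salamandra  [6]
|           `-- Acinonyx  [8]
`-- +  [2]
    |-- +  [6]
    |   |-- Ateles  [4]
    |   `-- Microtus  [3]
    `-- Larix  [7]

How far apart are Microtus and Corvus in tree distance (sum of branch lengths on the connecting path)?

31

The path runs Microtus → … → MRCA → … → Corvus; the MRCA is the root of the tree.
Branch lengths along that path: 3 + 6 + 2 + 3 + 9 + 4 + 4 = 31.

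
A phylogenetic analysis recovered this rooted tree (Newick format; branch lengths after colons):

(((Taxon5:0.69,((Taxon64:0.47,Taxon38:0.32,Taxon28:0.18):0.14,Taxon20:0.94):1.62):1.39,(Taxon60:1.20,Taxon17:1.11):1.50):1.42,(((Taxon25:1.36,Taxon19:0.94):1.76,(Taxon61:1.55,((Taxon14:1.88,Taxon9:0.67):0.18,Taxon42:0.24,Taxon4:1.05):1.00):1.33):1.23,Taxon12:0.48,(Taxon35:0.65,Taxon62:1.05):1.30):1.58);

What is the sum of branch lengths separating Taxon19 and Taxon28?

The path runs Taxon19 → … → MRCA → … → Taxon28; the MRCA is the root of the tree.
Branch lengths along that path: 0.94 + 1.76 + 1.23 + 1.58 + 1.42 + 1.39 + 1.62 + 0.14 + 0.18 = 10.26.

10.26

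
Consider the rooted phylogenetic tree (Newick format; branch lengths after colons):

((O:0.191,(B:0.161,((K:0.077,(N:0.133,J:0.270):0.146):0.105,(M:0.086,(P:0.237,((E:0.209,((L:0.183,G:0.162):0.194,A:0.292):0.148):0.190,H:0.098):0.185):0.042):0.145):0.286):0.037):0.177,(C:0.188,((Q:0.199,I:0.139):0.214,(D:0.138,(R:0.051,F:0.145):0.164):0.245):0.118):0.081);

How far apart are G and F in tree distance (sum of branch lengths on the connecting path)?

The path runs G → … → MRCA → … → F; the MRCA is the root of the tree.
Branch lengths along that path: 0.162 + 0.194 + 0.148 + 0.190 + 0.185 + 0.042 + 0.145 + 0.286 + 0.037 + 0.177 + 0.081 + 0.118 + 0.245 + 0.164 + 0.145 = 2.319.

2.319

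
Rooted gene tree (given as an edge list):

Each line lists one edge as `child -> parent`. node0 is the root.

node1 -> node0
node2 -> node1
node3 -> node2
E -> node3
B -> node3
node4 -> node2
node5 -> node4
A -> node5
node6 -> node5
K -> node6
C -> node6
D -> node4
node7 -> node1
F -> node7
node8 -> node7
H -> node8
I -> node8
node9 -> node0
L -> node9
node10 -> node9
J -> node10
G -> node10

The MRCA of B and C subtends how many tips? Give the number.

The MRCA of B and C is the node subtending ((E,B),((A,(K,C)),D)).
That clade contains 6 terminal taxa: A, B, C, D, E, K.

6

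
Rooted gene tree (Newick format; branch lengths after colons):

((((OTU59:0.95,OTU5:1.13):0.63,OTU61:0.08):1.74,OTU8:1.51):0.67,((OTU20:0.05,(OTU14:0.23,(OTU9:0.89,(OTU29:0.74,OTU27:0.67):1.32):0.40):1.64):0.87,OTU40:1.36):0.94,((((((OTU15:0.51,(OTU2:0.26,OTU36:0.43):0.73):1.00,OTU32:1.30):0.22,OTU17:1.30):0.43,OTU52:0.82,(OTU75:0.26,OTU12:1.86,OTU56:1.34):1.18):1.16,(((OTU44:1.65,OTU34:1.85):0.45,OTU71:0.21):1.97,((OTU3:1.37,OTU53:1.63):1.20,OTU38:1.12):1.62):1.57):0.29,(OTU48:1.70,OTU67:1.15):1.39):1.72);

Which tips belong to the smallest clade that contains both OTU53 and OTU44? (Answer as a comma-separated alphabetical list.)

OTU3, OTU34, OTU38, OTU44, OTU53, OTU71

Tracing OTU53: it sits inside (OTU3,OTU53).
Tracing OTU44: it sits inside (OTU44,OTU34).
The smallest clade enclosing both is (((OTU44,OTU34),OTU71),((OTU3,OTU53),OTU38)); the answer is its 6 terminal taxa in alphabetical order.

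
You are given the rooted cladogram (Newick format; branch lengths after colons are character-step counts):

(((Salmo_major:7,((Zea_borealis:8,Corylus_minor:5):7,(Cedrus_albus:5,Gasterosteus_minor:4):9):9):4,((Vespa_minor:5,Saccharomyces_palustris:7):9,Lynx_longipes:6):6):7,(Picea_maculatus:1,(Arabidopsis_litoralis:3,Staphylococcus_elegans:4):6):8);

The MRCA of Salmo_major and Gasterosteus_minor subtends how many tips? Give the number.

5

The MRCA of Salmo_major and Gasterosteus_minor is the node subtending (Salmo_major,((Zea_borealis,Corylus_minor),(Cedrus_albus,Gasterosteus_minor))).
That clade contains 5 terminal taxa: Cedrus_albus, Corylus_minor, Gasterosteus_minor, Salmo_major, Zea_borealis.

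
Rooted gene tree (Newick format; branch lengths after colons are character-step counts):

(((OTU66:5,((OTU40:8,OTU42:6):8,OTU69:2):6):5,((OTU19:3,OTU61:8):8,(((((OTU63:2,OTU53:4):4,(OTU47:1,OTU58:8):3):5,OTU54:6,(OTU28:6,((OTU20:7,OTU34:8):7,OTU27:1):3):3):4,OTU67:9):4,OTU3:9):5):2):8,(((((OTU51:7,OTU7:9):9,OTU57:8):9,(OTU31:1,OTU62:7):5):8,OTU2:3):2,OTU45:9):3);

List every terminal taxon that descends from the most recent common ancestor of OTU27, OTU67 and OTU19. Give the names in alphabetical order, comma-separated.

OTU19, OTU20, OTU27, OTU28, OTU3, OTU34, OTU47, OTU53, OTU54, OTU58, OTU61, OTU63, OTU67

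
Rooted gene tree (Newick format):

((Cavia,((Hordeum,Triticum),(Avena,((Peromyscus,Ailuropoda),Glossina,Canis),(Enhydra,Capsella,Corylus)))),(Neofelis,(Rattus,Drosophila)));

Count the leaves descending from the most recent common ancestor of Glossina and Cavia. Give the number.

11

The MRCA of Glossina and Cavia is the node subtending (Cavia,((Hordeum,Triticum),(Avena,((Peromyscus,Ailuropoda),Glossina,Canis),(Enhydra,Capsella,Corylus)))).
That clade contains 11 terminal taxa: Ailuropoda, Avena, Canis, Capsella, Cavia, Corylus, Enhydra, Glossina, Hordeum, Peromyscus, Triticum.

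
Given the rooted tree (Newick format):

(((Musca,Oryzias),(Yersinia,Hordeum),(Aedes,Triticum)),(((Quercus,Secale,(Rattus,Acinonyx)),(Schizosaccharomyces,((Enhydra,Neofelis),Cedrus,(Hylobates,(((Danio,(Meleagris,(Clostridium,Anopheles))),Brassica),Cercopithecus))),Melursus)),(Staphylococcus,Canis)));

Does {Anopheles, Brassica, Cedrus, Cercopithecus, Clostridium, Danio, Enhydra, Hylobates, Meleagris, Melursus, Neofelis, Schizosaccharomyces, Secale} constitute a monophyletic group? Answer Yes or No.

No

The MRCA of the listed taxa subtends ((Quercus,Secale,(Rattus,Acinonyx)),(Schizosaccharomyces,((Enhydra,Neofelis),Cedrus,(Hylobates,(((Danio,(Meleagris,(Clostridium,Anopheles))),Brassica),Cercopithecus))),Melursus)).
That clade also contains Acinonyx, Quercus, Rattus, which are not in the proposed group, so the group is not monophyletic.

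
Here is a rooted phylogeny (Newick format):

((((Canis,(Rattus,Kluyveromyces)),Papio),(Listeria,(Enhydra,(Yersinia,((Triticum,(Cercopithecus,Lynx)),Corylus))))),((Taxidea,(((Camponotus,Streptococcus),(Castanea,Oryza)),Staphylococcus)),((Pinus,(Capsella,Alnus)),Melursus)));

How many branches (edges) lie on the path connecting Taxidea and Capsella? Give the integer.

6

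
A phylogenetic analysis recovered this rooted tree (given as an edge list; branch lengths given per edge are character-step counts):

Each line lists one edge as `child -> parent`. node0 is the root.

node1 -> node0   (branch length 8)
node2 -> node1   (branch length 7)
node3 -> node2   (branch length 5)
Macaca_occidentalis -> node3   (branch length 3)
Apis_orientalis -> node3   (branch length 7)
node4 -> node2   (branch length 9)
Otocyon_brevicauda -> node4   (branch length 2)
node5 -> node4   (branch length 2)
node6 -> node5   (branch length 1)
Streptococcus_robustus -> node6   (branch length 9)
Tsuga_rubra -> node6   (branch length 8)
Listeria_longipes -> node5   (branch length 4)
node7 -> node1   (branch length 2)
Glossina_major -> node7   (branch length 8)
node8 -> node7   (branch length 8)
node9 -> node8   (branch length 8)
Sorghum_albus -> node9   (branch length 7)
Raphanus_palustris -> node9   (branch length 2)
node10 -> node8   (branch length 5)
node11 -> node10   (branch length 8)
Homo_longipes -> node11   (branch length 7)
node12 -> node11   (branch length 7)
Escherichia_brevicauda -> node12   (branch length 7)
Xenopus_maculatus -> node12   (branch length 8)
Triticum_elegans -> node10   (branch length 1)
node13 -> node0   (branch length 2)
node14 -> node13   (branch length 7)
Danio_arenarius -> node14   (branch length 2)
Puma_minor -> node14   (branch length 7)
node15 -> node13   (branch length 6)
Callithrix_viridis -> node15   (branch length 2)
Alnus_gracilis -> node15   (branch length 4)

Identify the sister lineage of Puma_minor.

Puma_minor attaches to the tree at the node subtending (Danio_arenarius,Puma_minor).
The other lineage descending from that same node — the sister group — is the single tip Danio_arenarius.

Danio_arenarius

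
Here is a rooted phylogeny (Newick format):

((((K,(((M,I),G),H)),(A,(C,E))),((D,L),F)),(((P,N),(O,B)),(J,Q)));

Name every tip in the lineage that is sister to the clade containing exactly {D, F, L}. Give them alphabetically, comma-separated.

The clade containing exactly {D, F, L} attaches to the tree at the node subtending (((K,(((M,I),G),H)),(A,(C,E))),((D,L),F)).
The other lineage descending from that same node — the sister group — is ((K,(((M,I),G),H)),(A,(C,E))); its 8 tips in alphabetical order are the answer.

A, C, E, G, H, I, K, M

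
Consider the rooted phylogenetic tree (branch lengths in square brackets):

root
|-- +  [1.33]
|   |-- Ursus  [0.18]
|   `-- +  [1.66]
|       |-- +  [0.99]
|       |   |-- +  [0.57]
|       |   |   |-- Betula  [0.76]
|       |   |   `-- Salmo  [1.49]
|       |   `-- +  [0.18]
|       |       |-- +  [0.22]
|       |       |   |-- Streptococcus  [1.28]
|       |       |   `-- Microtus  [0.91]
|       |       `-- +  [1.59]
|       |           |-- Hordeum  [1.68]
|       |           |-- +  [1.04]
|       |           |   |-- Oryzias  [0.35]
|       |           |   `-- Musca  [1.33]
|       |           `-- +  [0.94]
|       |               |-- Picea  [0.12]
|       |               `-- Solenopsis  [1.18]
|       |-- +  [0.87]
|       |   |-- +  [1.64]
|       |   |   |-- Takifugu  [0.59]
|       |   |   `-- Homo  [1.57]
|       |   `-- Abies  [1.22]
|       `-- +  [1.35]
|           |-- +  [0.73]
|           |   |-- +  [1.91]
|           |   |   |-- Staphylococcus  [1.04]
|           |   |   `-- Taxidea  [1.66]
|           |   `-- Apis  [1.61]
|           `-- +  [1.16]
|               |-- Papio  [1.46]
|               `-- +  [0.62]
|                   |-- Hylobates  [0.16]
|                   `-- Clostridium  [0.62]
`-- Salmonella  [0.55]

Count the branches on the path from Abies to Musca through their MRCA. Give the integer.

7

The MRCA of Abies and Musca is the node subtending (((Betula,Salmo),((Streptococcus,Microtus),(Hordeum,(Oryzias,Musca),(Picea,Solenopsis)))),((Takifugu,Homo),Abies),(((Staphylococcus,Taxidea),Apis),(Papio,(Hylobates,Clostridium)))).
From Abies up to that node: 2 branches. From Musca up to the same node: 5 branches. Total: 2 + 5 = 7.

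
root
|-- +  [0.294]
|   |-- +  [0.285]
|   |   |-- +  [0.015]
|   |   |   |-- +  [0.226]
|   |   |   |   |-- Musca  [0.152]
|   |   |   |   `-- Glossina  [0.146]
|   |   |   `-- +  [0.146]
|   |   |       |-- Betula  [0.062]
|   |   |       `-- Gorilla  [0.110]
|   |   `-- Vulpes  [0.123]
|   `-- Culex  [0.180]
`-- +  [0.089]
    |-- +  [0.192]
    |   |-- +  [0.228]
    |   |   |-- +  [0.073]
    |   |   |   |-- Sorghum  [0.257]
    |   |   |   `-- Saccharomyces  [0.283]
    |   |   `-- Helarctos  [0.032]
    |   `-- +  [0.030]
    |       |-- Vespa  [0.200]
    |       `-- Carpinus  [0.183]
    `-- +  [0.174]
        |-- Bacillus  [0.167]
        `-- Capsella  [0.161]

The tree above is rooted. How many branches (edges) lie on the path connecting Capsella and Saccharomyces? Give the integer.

The MRCA of Capsella and Saccharomyces is the node subtending ((((Sorghum,Saccharomyces),Helarctos),(Vespa,Carpinus)),(Bacillus,Capsella)).
From Capsella up to that node: 2 branches. From Saccharomyces up to the same node: 4 branches. Total: 2 + 4 = 6.

6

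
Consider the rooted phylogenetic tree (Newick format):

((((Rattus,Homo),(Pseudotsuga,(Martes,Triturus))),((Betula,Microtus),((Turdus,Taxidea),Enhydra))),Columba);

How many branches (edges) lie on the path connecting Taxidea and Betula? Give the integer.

5

The MRCA of Taxidea and Betula is the node subtending ((Betula,Microtus),((Turdus,Taxidea),Enhydra)).
From Taxidea up to that node: 3 branches. From Betula up to the same node: 2 branches. Total: 3 + 2 = 5.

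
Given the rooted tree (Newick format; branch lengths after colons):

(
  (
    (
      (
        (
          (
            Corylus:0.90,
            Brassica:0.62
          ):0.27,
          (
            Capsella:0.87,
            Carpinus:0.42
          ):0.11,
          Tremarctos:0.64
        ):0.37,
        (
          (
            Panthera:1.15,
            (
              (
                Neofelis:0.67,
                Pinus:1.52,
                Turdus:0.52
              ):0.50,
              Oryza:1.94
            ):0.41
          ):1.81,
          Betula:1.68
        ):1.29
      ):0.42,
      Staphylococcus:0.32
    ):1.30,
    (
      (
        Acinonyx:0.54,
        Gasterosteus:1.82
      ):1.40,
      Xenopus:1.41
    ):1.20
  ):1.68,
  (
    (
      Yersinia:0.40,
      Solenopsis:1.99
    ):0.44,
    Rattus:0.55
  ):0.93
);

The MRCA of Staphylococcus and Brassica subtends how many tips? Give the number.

12

The MRCA of Staphylococcus and Brassica is the node subtending ((((Corylus,Brassica),(Capsella,Carpinus),Tremarctos),((Panthera,((Neofelis,Pinus,Turdus),Oryza)),Betula)),Staphylococcus).
That clade contains 12 terminal taxa: Betula, Brassica, Capsella, Carpinus, Corylus, Neofelis, Oryza, Panthera, Pinus, Staphylococcus, Tremarctos, Turdus.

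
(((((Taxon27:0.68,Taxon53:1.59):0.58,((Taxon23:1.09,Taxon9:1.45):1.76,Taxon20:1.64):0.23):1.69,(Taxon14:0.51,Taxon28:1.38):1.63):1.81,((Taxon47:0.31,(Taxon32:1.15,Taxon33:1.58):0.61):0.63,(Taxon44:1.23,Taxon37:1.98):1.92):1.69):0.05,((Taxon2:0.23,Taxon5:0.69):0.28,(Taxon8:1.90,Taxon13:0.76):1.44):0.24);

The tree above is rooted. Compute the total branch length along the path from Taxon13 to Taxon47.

The path runs Taxon13 → … → MRCA → … → Taxon47; the MRCA is the root of the tree.
Branch lengths along that path: 0.76 + 1.44 + 0.24 + 0.05 + 1.69 + 0.63 + 0.31 = 5.12.

5.12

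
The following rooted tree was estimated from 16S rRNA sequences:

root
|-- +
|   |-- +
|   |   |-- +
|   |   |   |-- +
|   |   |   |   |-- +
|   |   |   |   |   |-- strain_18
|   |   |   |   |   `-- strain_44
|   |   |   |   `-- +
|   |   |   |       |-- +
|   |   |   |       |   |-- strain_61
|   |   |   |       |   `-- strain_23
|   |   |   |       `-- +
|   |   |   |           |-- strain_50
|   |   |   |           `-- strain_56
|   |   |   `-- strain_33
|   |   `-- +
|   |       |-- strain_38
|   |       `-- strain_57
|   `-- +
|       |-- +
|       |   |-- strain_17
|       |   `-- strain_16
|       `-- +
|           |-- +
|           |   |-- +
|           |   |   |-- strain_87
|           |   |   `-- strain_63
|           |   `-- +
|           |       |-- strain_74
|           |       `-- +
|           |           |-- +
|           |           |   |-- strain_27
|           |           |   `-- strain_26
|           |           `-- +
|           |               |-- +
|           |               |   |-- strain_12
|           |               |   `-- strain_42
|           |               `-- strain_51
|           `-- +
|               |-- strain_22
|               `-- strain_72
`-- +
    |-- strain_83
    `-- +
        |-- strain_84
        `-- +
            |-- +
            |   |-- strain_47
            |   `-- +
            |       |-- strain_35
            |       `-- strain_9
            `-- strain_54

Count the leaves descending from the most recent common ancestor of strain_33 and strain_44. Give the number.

The MRCA of strain_33 and strain_44 is the node subtending (((strain_18,strain_44),((strain_61,strain_23),(strain_50,strain_56))),strain_33).
That clade contains 7 terminal taxa: strain_18, strain_23, strain_33, strain_44, strain_50, strain_56, strain_61.

7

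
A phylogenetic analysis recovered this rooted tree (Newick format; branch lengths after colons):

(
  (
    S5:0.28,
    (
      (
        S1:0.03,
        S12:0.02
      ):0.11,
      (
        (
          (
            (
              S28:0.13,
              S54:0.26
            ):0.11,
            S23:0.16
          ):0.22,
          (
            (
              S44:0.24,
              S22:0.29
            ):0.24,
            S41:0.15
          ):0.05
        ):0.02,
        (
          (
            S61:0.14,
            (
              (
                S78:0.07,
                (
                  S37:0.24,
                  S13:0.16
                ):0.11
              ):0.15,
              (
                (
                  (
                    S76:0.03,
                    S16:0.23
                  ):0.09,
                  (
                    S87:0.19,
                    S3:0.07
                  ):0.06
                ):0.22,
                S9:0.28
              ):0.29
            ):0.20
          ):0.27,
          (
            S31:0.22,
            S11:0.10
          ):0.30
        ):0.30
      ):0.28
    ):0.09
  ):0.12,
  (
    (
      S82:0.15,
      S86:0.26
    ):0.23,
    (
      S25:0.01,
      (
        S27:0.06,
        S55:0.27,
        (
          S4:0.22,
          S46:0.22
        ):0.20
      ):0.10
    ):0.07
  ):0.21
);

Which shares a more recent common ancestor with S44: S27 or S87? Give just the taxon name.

S87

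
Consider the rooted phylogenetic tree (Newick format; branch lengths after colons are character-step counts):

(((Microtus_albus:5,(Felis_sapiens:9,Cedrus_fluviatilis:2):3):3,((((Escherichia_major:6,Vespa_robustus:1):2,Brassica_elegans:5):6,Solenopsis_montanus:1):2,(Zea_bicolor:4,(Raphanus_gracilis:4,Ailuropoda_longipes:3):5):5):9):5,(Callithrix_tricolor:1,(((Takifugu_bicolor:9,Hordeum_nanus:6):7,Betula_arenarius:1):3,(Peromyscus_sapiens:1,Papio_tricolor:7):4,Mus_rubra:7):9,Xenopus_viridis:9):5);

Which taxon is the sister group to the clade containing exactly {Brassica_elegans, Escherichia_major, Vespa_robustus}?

Solenopsis_montanus

The clade containing exactly {Brassica_elegans, Escherichia_major, Vespa_robustus} attaches to the tree at the node subtending (((Escherichia_major,Vespa_robustus),Brassica_elegans),Solenopsis_montanus).
The other lineage descending from that same node — the sister group — is the single tip Solenopsis_montanus.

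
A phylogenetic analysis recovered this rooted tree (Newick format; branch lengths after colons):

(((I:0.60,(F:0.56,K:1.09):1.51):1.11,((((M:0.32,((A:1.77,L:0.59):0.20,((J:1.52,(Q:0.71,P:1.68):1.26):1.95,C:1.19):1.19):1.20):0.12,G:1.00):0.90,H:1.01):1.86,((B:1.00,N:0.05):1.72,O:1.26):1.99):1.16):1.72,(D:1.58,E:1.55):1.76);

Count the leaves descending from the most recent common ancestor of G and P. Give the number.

8

The MRCA of G and P is the node subtending ((M,((A,L),((J,(Q,P)),C))),G).
That clade contains 8 terminal taxa: A, C, G, J, L, M, P, Q.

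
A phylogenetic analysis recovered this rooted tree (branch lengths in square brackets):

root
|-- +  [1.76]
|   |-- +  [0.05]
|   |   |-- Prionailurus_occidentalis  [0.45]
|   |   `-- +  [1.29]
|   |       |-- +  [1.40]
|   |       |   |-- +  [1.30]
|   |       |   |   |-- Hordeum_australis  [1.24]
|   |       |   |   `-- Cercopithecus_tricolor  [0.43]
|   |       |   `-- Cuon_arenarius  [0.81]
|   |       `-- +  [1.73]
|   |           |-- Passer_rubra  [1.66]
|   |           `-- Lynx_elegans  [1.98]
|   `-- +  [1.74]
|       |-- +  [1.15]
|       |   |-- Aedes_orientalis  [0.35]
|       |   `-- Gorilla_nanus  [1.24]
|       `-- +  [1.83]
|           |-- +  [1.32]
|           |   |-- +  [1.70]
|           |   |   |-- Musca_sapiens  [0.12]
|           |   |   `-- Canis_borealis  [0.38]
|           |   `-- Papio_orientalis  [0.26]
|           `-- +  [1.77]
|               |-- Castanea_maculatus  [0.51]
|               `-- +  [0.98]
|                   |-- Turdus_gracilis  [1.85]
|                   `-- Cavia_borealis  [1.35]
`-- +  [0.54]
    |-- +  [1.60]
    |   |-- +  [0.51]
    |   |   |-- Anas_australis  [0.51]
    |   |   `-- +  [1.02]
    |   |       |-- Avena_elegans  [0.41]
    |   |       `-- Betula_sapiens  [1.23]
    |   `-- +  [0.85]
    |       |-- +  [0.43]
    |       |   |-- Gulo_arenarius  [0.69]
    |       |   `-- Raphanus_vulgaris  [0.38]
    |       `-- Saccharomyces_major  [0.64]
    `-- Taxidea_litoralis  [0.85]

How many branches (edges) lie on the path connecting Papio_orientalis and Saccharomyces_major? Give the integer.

9

The MRCA of Papio_orientalis and Saccharomyces_major is the root of the tree.
From Papio_orientalis up to that node: 5 branches. From Saccharomyces_major up to the same node: 4 branches. Total: 5 + 4 = 9.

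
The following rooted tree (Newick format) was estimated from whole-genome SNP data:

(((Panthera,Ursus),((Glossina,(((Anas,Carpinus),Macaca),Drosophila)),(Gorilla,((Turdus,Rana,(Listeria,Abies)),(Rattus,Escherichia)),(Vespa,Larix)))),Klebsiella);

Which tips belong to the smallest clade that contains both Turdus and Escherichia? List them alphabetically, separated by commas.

Tracing Turdus: it sits inside (Turdus,Rana,(Listeria,Abies)).
Tracing Escherichia: it sits inside (Rattus,Escherichia).
The smallest clade enclosing both is ((Turdus,Rana,(Listeria,Abies)),(Rattus,Escherichia)); the answer is its 6 terminal taxa in alphabetical order.

Abies, Escherichia, Listeria, Rana, Rattus, Turdus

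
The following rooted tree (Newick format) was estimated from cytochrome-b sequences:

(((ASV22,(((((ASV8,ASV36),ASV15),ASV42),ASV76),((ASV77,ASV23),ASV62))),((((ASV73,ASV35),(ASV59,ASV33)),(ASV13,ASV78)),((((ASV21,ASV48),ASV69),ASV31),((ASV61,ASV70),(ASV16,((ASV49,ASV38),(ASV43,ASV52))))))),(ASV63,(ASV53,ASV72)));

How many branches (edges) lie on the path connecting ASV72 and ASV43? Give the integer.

The MRCA of ASV72 and ASV43 is the root of the tree.
From ASV72 up to that node: 3 branches. From ASV43 up to the same node: 8 branches. Total: 3 + 8 = 11.

11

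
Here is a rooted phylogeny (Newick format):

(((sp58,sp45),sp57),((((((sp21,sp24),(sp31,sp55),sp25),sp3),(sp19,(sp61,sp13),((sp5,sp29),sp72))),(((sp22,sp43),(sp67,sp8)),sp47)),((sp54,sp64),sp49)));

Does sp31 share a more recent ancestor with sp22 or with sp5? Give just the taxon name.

sp5

The MRCA of sp31 and sp5 subtends ((((sp21,sp24),(sp31,sp55),sp25),sp3),(sp19,(sp61,sp13),((sp5,sp29),sp72))) (12 taxa).
The MRCA of sp31 and sp22 subtends (((((sp21,sp24),(sp31,sp55),sp25),sp3),(sp19,(sp61,sp13),((sp5,sp29),sp72))),(((sp22,sp43),(sp67,sp8)),sp47)) (17 taxa).
The first is nested inside the second, so sp31 shares a more recent common ancestor with sp5.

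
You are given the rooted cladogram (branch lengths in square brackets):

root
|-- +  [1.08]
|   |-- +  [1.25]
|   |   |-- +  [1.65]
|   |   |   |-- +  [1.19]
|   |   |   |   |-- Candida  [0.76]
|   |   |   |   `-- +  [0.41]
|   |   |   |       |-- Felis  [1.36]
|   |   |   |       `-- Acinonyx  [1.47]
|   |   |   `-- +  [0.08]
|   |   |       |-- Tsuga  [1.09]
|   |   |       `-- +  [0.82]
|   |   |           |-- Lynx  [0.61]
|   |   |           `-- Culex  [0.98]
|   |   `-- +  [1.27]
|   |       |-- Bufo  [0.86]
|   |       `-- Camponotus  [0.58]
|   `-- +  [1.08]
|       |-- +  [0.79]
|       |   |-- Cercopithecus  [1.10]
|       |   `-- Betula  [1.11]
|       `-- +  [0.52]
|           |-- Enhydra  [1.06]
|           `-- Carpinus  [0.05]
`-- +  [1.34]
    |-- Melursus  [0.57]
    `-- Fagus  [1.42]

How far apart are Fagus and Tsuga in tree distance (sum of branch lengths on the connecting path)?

The path runs Fagus → … → MRCA → … → Tsuga; the MRCA is the root of the tree.
Branch lengths along that path: 1.42 + 1.34 + 1.08 + 1.25 + 1.65 + 0.08 + 1.09 = 7.91.

7.91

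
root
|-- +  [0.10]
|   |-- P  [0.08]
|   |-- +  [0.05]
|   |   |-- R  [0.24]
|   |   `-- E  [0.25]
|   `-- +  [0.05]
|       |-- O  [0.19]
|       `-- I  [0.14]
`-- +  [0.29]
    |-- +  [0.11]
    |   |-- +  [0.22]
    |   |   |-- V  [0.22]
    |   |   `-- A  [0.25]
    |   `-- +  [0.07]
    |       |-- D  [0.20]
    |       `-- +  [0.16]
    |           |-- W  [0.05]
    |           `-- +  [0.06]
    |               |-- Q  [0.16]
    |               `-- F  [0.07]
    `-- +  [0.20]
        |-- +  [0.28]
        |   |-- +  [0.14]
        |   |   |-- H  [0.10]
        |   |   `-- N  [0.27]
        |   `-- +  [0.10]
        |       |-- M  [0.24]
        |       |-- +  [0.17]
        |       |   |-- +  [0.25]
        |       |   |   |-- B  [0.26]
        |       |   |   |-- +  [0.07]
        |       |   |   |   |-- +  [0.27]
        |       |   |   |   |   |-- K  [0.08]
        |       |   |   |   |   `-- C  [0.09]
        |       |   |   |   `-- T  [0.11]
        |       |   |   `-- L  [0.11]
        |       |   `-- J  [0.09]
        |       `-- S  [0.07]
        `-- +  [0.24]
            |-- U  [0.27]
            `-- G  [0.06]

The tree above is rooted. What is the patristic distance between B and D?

The path runs B → … → MRCA → … → D; the MRCA is the node subtending (((V,A),(D,(W,(Q,F)))),(((H,N),(M,((B,((K,C),T),L),J),S)),(U,G))).
Branch lengths along that path: 0.26 + 0.25 + 0.17 + 0.10 + 0.28 + 0.20 + 0.11 + 0.07 + 0.20 = 1.64.

1.64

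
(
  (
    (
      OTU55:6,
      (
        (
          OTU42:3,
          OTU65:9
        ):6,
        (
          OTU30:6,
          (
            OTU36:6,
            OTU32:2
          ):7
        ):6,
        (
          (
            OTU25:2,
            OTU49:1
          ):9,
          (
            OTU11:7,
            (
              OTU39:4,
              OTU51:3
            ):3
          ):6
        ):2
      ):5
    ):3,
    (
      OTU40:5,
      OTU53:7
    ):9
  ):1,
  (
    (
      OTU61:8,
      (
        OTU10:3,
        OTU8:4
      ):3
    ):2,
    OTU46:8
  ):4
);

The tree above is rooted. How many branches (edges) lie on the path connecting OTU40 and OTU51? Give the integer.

The MRCA of OTU40 and OTU51 is the node subtending ((OTU55,((OTU42,OTU65),(OTU30,(OTU36,OTU32)),((OTU25,OTU49),(OTU11,(OTU39,OTU51))))),(OTU40,OTU53)).
From OTU40 up to that node: 2 branches. From OTU51 up to the same node: 6 branches. Total: 2 + 6 = 8.

8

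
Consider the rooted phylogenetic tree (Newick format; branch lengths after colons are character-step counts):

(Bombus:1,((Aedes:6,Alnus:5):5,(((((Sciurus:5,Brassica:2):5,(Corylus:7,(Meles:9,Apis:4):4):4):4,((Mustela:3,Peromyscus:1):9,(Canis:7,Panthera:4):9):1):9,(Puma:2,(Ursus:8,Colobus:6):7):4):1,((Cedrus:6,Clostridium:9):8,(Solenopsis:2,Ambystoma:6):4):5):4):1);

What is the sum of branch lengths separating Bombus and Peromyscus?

27

The path runs Bombus → … → MRCA → … → Peromyscus; the MRCA is the root of the tree.
Branch lengths along that path: 1 + 1 + 4 + 1 + 9 + 1 + 9 + 1 = 27.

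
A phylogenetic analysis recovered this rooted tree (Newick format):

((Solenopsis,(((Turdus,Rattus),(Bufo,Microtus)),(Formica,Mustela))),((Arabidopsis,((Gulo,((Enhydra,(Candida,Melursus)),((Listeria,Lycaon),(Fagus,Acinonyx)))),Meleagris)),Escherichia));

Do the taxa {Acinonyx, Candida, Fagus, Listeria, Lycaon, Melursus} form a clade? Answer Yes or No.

The MRCA of the listed taxa subtends ((Enhydra,(Candida,Melursus)),((Listeria,Lycaon),(Fagus,Acinonyx))).
That clade also contains Enhydra, which is not in the proposed group, so the group is not monophyletic.

No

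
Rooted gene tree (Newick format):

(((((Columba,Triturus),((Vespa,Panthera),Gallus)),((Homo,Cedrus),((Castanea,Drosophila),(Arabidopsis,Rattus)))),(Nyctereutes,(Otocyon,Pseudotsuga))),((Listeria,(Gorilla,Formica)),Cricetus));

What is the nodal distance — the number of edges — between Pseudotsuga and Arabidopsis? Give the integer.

8

The MRCA of Pseudotsuga and Arabidopsis is the node subtending ((((Columba,Triturus),((Vespa,Panthera),Gallus)),((Homo,Cedrus),((Castanea,Drosophila),(Arabidopsis,Rattus)))),(Nyctereutes,(Otocyon,Pseudotsuga))).
From Pseudotsuga up to that node: 3 branches. From Arabidopsis up to the same node: 5 branches. Total: 3 + 5 = 8.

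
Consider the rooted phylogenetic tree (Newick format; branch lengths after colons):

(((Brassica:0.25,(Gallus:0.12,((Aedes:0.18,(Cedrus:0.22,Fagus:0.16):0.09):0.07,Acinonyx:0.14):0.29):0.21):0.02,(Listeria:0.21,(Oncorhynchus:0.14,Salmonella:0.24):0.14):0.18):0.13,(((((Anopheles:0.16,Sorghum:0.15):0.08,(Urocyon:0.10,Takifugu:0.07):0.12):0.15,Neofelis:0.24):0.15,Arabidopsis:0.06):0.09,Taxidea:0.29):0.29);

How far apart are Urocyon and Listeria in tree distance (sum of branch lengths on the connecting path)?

1.42

The path runs Urocyon → … → MRCA → … → Listeria; the MRCA is the root of the tree.
Branch lengths along that path: 0.10 + 0.12 + 0.15 + 0.15 + 0.09 + 0.29 + 0.13 + 0.18 + 0.21 = 1.42.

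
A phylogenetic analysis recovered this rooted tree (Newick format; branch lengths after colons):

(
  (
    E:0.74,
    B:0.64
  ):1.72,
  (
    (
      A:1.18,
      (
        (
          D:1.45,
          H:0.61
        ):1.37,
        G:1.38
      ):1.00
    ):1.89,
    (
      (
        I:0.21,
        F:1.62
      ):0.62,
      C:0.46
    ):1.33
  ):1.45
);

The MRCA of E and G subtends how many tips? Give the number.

9

The MRCA of E and G is the root, so the clade is the entire tree.
That clade contains 9 terminal taxa: A, B, C, D, E, F, G, H, I.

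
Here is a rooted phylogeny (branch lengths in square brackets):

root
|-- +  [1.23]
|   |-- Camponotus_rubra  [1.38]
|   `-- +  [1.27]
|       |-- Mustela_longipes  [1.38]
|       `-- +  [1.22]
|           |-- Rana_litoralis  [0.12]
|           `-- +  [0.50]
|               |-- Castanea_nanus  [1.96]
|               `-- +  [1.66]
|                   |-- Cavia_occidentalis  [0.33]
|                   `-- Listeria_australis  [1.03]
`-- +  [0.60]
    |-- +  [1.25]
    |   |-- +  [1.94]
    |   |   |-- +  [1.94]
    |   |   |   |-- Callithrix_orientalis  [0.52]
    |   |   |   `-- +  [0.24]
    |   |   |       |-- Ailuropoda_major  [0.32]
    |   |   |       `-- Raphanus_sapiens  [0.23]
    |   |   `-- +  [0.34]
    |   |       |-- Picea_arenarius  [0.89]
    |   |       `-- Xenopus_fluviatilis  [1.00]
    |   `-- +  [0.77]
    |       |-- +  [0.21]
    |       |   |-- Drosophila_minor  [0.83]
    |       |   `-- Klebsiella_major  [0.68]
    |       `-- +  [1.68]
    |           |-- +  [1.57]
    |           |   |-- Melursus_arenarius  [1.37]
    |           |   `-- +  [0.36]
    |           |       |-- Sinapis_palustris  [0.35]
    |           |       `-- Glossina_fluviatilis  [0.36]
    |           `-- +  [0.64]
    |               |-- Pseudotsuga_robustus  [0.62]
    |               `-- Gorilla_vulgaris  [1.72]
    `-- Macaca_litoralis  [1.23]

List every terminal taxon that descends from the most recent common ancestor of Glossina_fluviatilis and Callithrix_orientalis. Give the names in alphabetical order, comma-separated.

Ailuropoda_major, Callithrix_orientalis, Drosophila_minor, Glossina_fluviatilis, Gorilla_vulgaris, Klebsiella_major, Melursus_arenarius, Picea_arenarius, Pseudotsuga_robustus, Raphanus_sapiens, Sinapis_palustris, Xenopus_fluviatilis

Tracing Glossina_fluviatilis: it sits inside (Sinapis_palustris,Glossina_fluviatilis).
Tracing Callithrix_orientalis: it sits inside (Callithrix_orientalis,(Ailuropoda_major,Raphanus_sapiens)).
The smallest clade enclosing both is (((Callithrix_orientalis,(Ailuropoda_major,Raphanus_sapiens)),(Picea_arenarius,Xenopus_fluviatilis)),((Drosophila_minor,Klebsiella_major),((Melursus_arenarius,(Sinapis_palustris,Glossina_fluviatilis)),(Pseudotsuga_robustus,Gorilla_vulgaris)))); the answer is its 12 terminal taxa in alphabetical order.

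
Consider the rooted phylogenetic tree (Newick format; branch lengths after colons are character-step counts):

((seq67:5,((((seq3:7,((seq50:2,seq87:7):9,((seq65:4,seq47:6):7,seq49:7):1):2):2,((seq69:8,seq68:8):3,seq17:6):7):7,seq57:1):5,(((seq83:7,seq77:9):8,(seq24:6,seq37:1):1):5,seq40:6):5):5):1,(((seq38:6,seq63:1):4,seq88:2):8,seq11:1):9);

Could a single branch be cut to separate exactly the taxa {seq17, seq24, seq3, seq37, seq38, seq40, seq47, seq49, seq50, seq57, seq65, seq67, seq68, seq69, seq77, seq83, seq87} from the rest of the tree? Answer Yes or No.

No

The MRCA of the listed taxa is the root, so the smallest clade containing them is the whole tree.
That clade also contains seq11, seq63, seq88, which are not in the proposed group, so the group is not monophyletic.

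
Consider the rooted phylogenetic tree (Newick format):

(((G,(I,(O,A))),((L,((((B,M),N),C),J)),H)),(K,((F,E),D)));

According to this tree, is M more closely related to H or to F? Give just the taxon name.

H

The MRCA of M and H subtends ((L,((((B,M),N),C),J)),H) (7 taxa).
The MRCA of M and F is the root, subtending the entire tree (15 taxa).
The first is nested inside the second, so M shares a more recent common ancestor with H.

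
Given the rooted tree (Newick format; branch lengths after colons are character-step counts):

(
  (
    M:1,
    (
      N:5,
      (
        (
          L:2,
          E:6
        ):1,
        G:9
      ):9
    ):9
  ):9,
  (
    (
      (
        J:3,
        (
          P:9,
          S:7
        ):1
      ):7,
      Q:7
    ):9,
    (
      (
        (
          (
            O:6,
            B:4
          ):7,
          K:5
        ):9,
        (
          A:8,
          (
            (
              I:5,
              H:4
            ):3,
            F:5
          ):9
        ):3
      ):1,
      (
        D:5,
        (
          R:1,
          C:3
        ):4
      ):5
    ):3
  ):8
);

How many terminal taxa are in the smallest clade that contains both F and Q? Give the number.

14

The MRCA of F and Q is the node subtending (((J,(P,S)),Q),((((O,B),K),(A,((I,H),F))),(D,(R,C)))).
That clade contains 14 terminal taxa: A, B, C, D, F, H, I, J, K, O, P, Q, R, S.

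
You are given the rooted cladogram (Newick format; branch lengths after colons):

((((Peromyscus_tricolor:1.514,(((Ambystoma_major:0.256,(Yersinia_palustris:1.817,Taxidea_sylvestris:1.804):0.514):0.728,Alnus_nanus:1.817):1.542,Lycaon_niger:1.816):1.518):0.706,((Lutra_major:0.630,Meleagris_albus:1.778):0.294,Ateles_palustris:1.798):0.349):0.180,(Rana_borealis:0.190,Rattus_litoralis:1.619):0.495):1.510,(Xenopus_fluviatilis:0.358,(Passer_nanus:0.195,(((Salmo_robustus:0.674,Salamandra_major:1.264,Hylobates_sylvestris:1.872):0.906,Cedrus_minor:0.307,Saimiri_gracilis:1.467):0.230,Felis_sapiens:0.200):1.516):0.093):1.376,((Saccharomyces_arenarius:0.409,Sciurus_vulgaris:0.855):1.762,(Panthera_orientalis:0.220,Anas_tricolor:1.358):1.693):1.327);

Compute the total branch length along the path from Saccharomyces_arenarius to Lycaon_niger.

9.228

The path runs Saccharomyces_arenarius → … → MRCA → … → Lycaon_niger; the MRCA is the root of the tree.
Branch lengths along that path: 0.409 + 1.762 + 1.327 + 1.510 + 0.180 + 0.706 + 1.518 + 1.816 = 9.228.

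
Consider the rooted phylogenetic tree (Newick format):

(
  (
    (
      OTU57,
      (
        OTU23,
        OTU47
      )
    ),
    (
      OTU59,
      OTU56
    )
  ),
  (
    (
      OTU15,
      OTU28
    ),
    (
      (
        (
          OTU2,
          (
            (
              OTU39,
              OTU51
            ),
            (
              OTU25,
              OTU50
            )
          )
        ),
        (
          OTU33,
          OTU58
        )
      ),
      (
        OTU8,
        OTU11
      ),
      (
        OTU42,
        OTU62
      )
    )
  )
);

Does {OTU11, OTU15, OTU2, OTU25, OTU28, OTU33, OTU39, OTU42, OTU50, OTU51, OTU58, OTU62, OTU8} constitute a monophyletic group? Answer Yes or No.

The most recent common ancestor of these taxa subtends ((OTU15,OTU28),(((OTU2,((OTU39,OTU51),(OTU25,OTU50))),(OTU33,OTU58)),(OTU8,OTU11),(OTU42,OTU62))).
That clade has exactly 13 tips — every listed taxon and nothing else — so the group is monophyletic.

Yes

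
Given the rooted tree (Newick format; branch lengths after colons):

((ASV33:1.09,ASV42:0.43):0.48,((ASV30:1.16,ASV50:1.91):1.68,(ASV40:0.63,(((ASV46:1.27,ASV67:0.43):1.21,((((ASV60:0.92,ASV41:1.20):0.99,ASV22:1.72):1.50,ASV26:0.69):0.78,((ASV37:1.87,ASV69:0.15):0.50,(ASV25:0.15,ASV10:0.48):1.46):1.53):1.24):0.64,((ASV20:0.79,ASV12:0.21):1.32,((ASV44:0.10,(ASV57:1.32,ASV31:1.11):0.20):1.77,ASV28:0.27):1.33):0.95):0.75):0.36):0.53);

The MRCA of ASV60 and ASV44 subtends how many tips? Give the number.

The MRCA of ASV60 and ASV44 is the node subtending (((ASV46,ASV67),((((ASV60,ASV41),ASV22),ASV26),((ASV37,ASV69),(ASV25,ASV10)))),((ASV20,ASV12),((ASV44,(ASV57,ASV31)),ASV28))).
That clade contains 16 terminal taxa: ASV10, ASV12, ASV20, ASV22, ASV25, ASV26, ASV28, ASV31, ASV37, ASV41, ASV44, ASV46, ASV57, ASV60, ASV67, ASV69.

16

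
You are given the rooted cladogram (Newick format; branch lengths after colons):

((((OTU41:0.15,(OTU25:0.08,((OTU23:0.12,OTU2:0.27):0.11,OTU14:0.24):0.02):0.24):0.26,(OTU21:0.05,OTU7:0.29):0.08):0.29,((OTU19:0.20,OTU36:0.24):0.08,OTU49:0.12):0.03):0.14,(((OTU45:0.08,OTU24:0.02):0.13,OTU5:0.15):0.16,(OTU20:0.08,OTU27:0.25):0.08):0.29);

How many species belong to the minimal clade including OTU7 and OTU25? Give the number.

7

The MRCA of OTU7 and OTU25 is the node subtending ((OTU41,(OTU25,((OTU23,OTU2),OTU14))),(OTU21,OTU7)).
That clade contains 7 terminal taxa: OTU14, OTU2, OTU21, OTU23, OTU25, OTU41, OTU7.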